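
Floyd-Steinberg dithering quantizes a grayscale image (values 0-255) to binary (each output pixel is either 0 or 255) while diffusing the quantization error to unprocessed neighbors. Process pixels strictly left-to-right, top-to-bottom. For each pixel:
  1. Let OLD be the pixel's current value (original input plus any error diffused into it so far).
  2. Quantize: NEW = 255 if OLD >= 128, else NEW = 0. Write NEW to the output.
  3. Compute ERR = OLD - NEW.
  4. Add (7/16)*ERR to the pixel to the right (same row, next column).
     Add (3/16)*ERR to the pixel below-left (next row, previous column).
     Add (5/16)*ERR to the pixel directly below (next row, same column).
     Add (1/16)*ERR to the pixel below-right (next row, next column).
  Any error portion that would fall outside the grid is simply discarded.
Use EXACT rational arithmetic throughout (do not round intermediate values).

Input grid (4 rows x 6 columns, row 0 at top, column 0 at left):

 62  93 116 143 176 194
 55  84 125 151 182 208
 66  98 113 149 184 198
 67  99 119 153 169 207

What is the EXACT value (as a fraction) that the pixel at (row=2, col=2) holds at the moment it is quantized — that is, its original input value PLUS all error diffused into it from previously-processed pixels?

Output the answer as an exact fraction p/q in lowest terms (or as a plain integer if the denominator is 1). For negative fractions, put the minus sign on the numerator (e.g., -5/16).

(0,0): OLD=62 → NEW=0, ERR=62
(0,1): OLD=961/8 → NEW=0, ERR=961/8
(0,2): OLD=21575/128 → NEW=255, ERR=-11065/128
(0,3): OLD=215409/2048 → NEW=0, ERR=215409/2048
(0,4): OLD=7275031/32768 → NEW=255, ERR=-1080809/32768
(0,5): OLD=94146209/524288 → NEW=255, ERR=-39547231/524288
(1,0): OLD=12403/128 → NEW=0, ERR=12403/128
(1,1): OLD=155237/1024 → NEW=255, ERR=-105883/1024
(1,2): OLD=2620681/32768 → NEW=0, ERR=2620681/32768
(1,3): OLD=27167477/131072 → NEW=255, ERR=-6255883/131072
(1,4): OLD=1201600223/8388608 → NEW=255, ERR=-937494817/8388608
(1,5): OLD=17914358121/134217728 → NEW=255, ERR=-16311162519/134217728
(2,0): OLD=1259815/16384 → NEW=0, ERR=1259815/16384
(2,1): OLD=63113565/524288 → NEW=0, ERR=63113565/524288
(2,2): OLD=1470079447/8388608 → NEW=255, ERR=-669015593/8388608
Target (2,2): original=113, with diffused error = 1470079447/8388608

Answer: 1470079447/8388608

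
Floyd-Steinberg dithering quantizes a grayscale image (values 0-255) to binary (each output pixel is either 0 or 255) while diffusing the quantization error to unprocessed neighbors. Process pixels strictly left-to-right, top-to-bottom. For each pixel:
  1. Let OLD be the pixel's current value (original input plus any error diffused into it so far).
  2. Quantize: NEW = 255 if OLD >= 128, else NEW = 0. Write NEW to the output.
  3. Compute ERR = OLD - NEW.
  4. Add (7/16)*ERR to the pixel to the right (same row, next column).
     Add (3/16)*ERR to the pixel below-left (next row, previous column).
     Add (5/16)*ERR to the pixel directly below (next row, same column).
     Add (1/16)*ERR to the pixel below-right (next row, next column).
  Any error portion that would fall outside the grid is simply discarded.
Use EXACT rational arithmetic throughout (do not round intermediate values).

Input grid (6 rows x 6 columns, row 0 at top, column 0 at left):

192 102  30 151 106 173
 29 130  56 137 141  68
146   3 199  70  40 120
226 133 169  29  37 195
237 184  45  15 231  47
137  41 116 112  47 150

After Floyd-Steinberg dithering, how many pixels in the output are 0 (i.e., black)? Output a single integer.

Answer: 20

Derivation:
(0,0): OLD=192 → NEW=255, ERR=-63
(0,1): OLD=1191/16 → NEW=0, ERR=1191/16
(0,2): OLD=16017/256 → NEW=0, ERR=16017/256
(0,3): OLD=730615/4096 → NEW=255, ERR=-313865/4096
(0,4): OLD=4749761/65536 → NEW=0, ERR=4749761/65536
(0,5): OLD=214651975/1048576 → NEW=255, ERR=-52734905/1048576
(1,0): OLD=5957/256 → NEW=0, ERR=5957/256
(1,1): OLD=350691/2048 → NEW=255, ERR=-171549/2048
(1,2): OLD=1912991/65536 → NEW=0, ERR=1912991/65536
(1,3): OLD=37571571/262144 → NEW=255, ERR=-29275149/262144
(1,4): OLD=1687310009/16777216 → NEW=0, ERR=1687310009/16777216
(1,5): OLD=27061927487/268435456 → NEW=0, ERR=27061927487/268435456
(2,0): OLD=4507761/32768 → NEW=255, ERR=-3848079/32768
(2,1): OLD=-70911253/1048576 → NEW=0, ERR=-70911253/1048576
(2,2): OLD=2556191617/16777216 → NEW=255, ERR=-1721998463/16777216
(2,3): OLD=1460050361/134217728 → NEW=0, ERR=1460050361/134217728
(2,4): OLD=378432227499/4294967296 → NEW=0, ERR=378432227499/4294967296
(2,5): OLD=13492268362077/68719476736 → NEW=255, ERR=-4031198205603/68719476736
(3,0): OLD=2963224417/16777216 → NEW=255, ERR=-1314965663/16777216
(3,1): OLD=6844021965/134217728 → NEW=0, ERR=6844021965/134217728
(3,2): OLD=168628231223/1073741824 → NEW=255, ERR=-105175933897/1073741824
(3,3): OLD=-23988190043/68719476736 → NEW=0, ERR=-23988190043/68719476736
(3,4): OLD=29721271132677/549755813888 → NEW=0, ERR=29721271132677/549755813888
(3,5): OLD=1810478434155051/8796093022208 → NEW=255, ERR=-432525286507989/8796093022208
(4,0): OLD=476887063951/2147483648 → NEW=255, ERR=-70721266289/2147483648
(4,1): OLD=5575293544643/34359738368 → NEW=255, ERR=-3186439739197/34359738368
(4,2): OLD=-25356257269927/1099511627776 → NEW=0, ERR=-25356257269927/1099511627776
(4,3): OLD=155097405058845/17592186044416 → NEW=0, ERR=155097405058845/17592186044416
(4,4): OLD=68260512141102829/281474976710656 → NEW=255, ERR=-3515606920114451/281474976710656
(4,5): OLD=133073179024264539/4503599627370496 → NEW=0, ERR=133073179024264539/4503599627370496
(5,0): OLD=60099525981945/549755813888 → NEW=0, ERR=60099525981945/549755813888
(5,1): OLD=940564573147017/17592186044416 → NEW=0, ERR=940564573147017/17592186044416
(5,2): OLD=18020191898789363/140737488355328 → NEW=255, ERR=-17867867631819277/140737488355328
(5,3): OLD=249622781203288609/4503599627370496 → NEW=0, ERR=249622781203288609/4503599627370496
(5,4): OLD=661467788420541889/9007199254740992 → NEW=0, ERR=661467788420541889/9007199254740992
(5,5): OLD=27465785099121156981/144115188075855872 → NEW=255, ERR=-9283587860222090379/144115188075855872
Output grid:
  Row 0: #..#.#  (3 black, running=3)
  Row 1: .#.#..  (4 black, running=7)
  Row 2: #.#..#  (3 black, running=10)
  Row 3: #.#..#  (3 black, running=13)
  Row 4: ##..#.  (3 black, running=16)
  Row 5: ..#..#  (4 black, running=20)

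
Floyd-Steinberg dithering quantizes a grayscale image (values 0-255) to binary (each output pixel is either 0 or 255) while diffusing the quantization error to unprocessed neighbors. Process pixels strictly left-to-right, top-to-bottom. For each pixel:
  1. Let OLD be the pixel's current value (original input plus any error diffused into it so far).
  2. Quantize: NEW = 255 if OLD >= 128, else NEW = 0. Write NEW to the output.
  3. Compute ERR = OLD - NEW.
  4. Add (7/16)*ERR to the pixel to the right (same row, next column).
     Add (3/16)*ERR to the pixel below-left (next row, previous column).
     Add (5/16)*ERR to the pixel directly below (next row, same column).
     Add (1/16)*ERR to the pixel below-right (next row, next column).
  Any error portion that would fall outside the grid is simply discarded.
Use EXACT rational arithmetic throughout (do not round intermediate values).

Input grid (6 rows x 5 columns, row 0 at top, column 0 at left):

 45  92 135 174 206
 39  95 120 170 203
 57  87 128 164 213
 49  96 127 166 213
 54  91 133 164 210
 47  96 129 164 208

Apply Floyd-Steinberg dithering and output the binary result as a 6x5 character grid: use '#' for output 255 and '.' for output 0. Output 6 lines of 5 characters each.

(0,0): OLD=45 → NEW=0, ERR=45
(0,1): OLD=1787/16 → NEW=0, ERR=1787/16
(0,2): OLD=47069/256 → NEW=255, ERR=-18211/256
(0,3): OLD=585227/4096 → NEW=255, ERR=-459253/4096
(0,4): OLD=10285645/65536 → NEW=255, ERR=-6426035/65536
(1,0): OLD=18945/256 → NEW=0, ERR=18945/256
(1,1): OLD=310791/2048 → NEW=255, ERR=-211449/2048
(1,2): OLD=2526867/65536 → NEW=0, ERR=2526867/65536
(1,3): OLD=33816407/262144 → NEW=255, ERR=-33030313/262144
(1,4): OLD=462318629/4194304 → NEW=0, ERR=462318629/4194304
(2,0): OLD=1991229/32768 → NEW=0, ERR=1991229/32768
(2,1): OLD=97701999/1048576 → NEW=0, ERR=97701999/1048576
(2,2): OLD=2528921357/16777216 → NEW=255, ERR=-1749268723/16777216
(2,3): OLD=27403535063/268435456 → NEW=0, ERR=27403535063/268435456
(2,4): OLD=1220771700257/4294967296 → NEW=255, ERR=125555039777/4294967296
(3,0): OLD=1433786221/16777216 → NEW=0, ERR=1433786221/16777216
(3,1): OLD=19697085161/134217728 → NEW=255, ERR=-14528435479/134217728
(3,2): OLD=309343568979/4294967296 → NEW=0, ERR=309343568979/4294967296
(3,3): OLD=1961746656539/8589934592 → NEW=255, ERR=-228686664421/8589934592
(3,4): OLD=29806153958375/137438953472 → NEW=255, ERR=-5240779176985/137438953472
(4,0): OLD=129730259395/2147483648 → NEW=0, ERR=129730259395/2147483648
(4,1): OLD=7040226317379/68719476736 → NEW=0, ERR=7040226317379/68719476736
(4,2): OLD=207337077322829/1099511627776 → NEW=255, ERR=-73038387760051/1099511627776
(4,3): OLD=2180903585145411/17592186044416 → NEW=0, ERR=2180903585145411/17592186044416
(4,4): OLD=70553621243251029/281474976710656 → NEW=255, ERR=-1222497817966251/281474976710656
(5,0): OLD=93554566960809/1099511627776 → NEW=0, ERR=93554566960809/1099511627776
(5,1): OLD=1377128331955003/8796093022208 → NEW=255, ERR=-865875388708037/8796093022208
(5,2): OLD=26689954225643283/281474976710656 → NEW=0, ERR=26689954225643283/281474976710656
(5,3): OLD=269381746139856349/1125899906842624 → NEW=255, ERR=-17722730105012771/1125899906842624
(5,4): OLD=3738063652327144559/18014398509481984 → NEW=255, ERR=-855607967590761361/18014398509481984
Row 0: ..###
Row 1: .#.#.
Row 2: ..#.#
Row 3: .#.##
Row 4: ..#.#
Row 5: .#.##

Answer: ..###
.#.#.
..#.#
.#.##
..#.#
.#.##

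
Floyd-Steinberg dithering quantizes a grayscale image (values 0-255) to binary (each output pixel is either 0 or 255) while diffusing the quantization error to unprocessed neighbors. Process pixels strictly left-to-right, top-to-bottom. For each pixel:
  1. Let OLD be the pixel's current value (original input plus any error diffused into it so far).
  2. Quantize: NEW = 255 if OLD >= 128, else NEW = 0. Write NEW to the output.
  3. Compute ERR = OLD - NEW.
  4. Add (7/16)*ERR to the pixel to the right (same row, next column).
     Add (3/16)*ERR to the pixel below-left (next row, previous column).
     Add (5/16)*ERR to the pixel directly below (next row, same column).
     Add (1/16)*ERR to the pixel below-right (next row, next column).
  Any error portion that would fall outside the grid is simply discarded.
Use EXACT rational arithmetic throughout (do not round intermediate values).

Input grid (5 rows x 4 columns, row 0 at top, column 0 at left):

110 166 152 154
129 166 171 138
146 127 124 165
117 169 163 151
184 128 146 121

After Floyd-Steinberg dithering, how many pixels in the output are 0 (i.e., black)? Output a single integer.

Answer: 9

Derivation:
(0,0): OLD=110 → NEW=0, ERR=110
(0,1): OLD=1713/8 → NEW=255, ERR=-327/8
(0,2): OLD=17167/128 → NEW=255, ERR=-15473/128
(0,3): OLD=207081/2048 → NEW=0, ERR=207081/2048
(1,0): OLD=19931/128 → NEW=255, ERR=-12709/128
(1,1): OLD=96253/1024 → NEW=0, ERR=96253/1024
(1,2): OLD=6250561/32768 → NEW=255, ERR=-2105279/32768
(1,3): OLD=70220183/524288 → NEW=255, ERR=-63473257/524288
(2,0): OLD=2172463/16384 → NEW=255, ERR=-2005457/16384
(2,1): OLD=44339317/524288 → NEW=0, ERR=44339317/524288
(2,2): OLD=130125257/1048576 → NEW=0, ERR=130125257/1048576
(2,3): OLD=2977015941/16777216 → NEW=255, ERR=-1301174139/16777216
(3,0): OLD=793611967/8388608 → NEW=0, ERR=793611967/8388608
(3,1): OLD=33881437345/134217728 → NEW=255, ERR=-344083295/134217728
(3,2): OLD=411034101855/2147483648 → NEW=255, ERR=-136574228385/2147483648
(3,3): OLD=3666045972249/34359738368 → NEW=0, ERR=3666045972249/34359738368
(4,0): OLD=457593698707/2147483648 → NEW=255, ERR=-90014631533/2147483648
(4,1): OLD=1766929702585/17179869184 → NEW=0, ERR=1766929702585/17179869184
(4,2): OLD=104985478986265/549755813888 → NEW=255, ERR=-35202253555175/549755813888
(4,3): OLD=1076232156114303/8796093022208 → NEW=0, ERR=1076232156114303/8796093022208
Output grid:
  Row 0: .##.  (2 black, running=2)
  Row 1: #.##  (1 black, running=3)
  Row 2: #..#  (2 black, running=5)
  Row 3: .##.  (2 black, running=7)
  Row 4: #.#.  (2 black, running=9)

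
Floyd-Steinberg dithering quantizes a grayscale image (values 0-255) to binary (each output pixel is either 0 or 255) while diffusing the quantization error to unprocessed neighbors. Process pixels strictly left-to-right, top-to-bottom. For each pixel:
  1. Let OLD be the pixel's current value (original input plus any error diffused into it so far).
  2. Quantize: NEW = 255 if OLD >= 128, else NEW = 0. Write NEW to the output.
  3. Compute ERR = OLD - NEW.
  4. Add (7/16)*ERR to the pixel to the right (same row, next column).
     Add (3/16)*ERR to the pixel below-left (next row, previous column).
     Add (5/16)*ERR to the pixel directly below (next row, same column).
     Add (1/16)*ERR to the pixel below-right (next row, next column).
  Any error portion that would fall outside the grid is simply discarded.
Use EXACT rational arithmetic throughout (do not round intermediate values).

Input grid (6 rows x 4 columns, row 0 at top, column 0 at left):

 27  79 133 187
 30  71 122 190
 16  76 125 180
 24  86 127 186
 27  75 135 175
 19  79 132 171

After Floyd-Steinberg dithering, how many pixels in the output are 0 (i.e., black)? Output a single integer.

(0,0): OLD=27 → NEW=0, ERR=27
(0,1): OLD=1453/16 → NEW=0, ERR=1453/16
(0,2): OLD=44219/256 → NEW=255, ERR=-21061/256
(0,3): OLD=618525/4096 → NEW=255, ERR=-425955/4096
(1,0): OLD=14199/256 → NEW=0, ERR=14199/256
(1,1): OLD=225089/2048 → NEW=0, ERR=225089/2048
(1,2): OLD=8555861/65536 → NEW=255, ERR=-8155819/65536
(1,3): OLD=102670691/1048576 → NEW=0, ERR=102670691/1048576
(2,0): OLD=1767515/32768 → NEW=0, ERR=1767515/32768
(2,1): OLD=119618713/1048576 → NEW=0, ERR=119618713/1048576
(2,2): OLD=338159389/2097152 → NEW=255, ERR=-196614371/2097152
(2,3): OLD=5429217865/33554432 → NEW=255, ERR=-3127162295/33554432
(3,0): OLD=1044311723/16777216 → NEW=0, ERR=1044311723/16777216
(3,1): OLD=36151351093/268435456 → NEW=255, ERR=-32299690187/268435456
(3,2): OLD=149100313291/4294967296 → NEW=0, ERR=149100313291/4294967296
(3,3): OLD=11421474765325/68719476736 → NEW=255, ERR=-6101991802355/68719476736
(4,0): OLD=102609984271/4294967296 → NEW=0, ERR=102609984271/4294967296
(4,1): OLD=2001450085549/34359738368 → NEW=0, ERR=2001450085549/34359738368
(4,2): OLD=161807699915789/1099511627776 → NEW=255, ERR=-118567765167091/1099511627776
(4,3): OLD=1798668537617259/17592186044416 → NEW=0, ERR=1798668537617259/17592186044416
(5,0): OLD=20554110091359/549755813888 → NEW=0, ERR=20554110091359/549755813888
(5,1): OLD=1668337112947833/17592186044416 → NEW=0, ERR=1668337112947833/17592186044416
(5,2): OLD=1430261986241469/8796093022208 → NEW=255, ERR=-812741734421571/8796093022208
(5,3): OLD=43850095181033021/281474976710656 → NEW=255, ERR=-27926023880184259/281474976710656
Output grid:
  Row 0: ..##  (2 black, running=2)
  Row 1: ..#.  (3 black, running=5)
  Row 2: ..##  (2 black, running=7)
  Row 3: .#.#  (2 black, running=9)
  Row 4: ..#.  (3 black, running=12)
  Row 5: ..##  (2 black, running=14)

Answer: 14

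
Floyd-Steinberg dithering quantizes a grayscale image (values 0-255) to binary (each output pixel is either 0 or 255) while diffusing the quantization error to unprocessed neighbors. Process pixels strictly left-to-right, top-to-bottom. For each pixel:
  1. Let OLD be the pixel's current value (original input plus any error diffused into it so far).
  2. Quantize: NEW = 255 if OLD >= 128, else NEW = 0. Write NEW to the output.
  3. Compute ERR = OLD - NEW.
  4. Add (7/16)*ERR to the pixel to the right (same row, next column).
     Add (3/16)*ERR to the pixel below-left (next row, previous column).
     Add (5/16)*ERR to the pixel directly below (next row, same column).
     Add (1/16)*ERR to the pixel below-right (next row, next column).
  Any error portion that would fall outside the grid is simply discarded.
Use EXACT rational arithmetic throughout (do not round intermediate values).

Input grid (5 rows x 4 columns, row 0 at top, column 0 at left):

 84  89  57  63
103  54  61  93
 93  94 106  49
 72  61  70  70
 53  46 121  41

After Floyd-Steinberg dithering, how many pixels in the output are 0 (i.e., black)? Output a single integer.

Answer: 15

Derivation:
(0,0): OLD=84 → NEW=0, ERR=84
(0,1): OLD=503/4 → NEW=0, ERR=503/4
(0,2): OLD=7169/64 → NEW=0, ERR=7169/64
(0,3): OLD=114695/1024 → NEW=0, ERR=114695/1024
(1,0): OLD=9781/64 → NEW=255, ERR=-6539/64
(1,1): OLD=38323/512 → NEW=0, ERR=38323/512
(1,2): OLD=2582319/16384 → NEW=255, ERR=-1595601/16384
(1,3): OLD=24221049/262144 → NEW=0, ERR=24221049/262144
(2,0): OLD=615265/8192 → NEW=0, ERR=615265/8192
(2,1): OLD=32926139/262144 → NEW=0, ERR=32926139/262144
(2,2): OLD=79964455/524288 → NEW=255, ERR=-53728985/524288
(2,3): OLD=226090155/8388608 → NEW=0, ERR=226090155/8388608
(3,0): OLD=499210705/4194304 → NEW=0, ERR=499210705/4194304
(3,1): OLD=9247726799/67108864 → NEW=255, ERR=-7865033521/67108864
(3,2): OLD=-424602063/1073741824 → NEW=0, ERR=-424602063/1073741824
(3,3): OLD=1234279366359/17179869184 → NEW=0, ERR=1234279366359/17179869184
(4,0): OLD=73250072509/1073741824 → NEW=0, ERR=73250072509/1073741824
(4,1): OLD=400172971319/8589934592 → NEW=0, ERR=400172971319/8589934592
(4,2): OLD=40518069691351/274877906944 → NEW=255, ERR=-29575796579369/274877906944
(4,3): OLD=71922982080273/4398046511104 → NEW=0, ERR=71922982080273/4398046511104
Output grid:
  Row 0: ....  (4 black, running=4)
  Row 1: #.#.  (2 black, running=6)
  Row 2: ..#.  (3 black, running=9)
  Row 3: .#..  (3 black, running=12)
  Row 4: ..#.  (3 black, running=15)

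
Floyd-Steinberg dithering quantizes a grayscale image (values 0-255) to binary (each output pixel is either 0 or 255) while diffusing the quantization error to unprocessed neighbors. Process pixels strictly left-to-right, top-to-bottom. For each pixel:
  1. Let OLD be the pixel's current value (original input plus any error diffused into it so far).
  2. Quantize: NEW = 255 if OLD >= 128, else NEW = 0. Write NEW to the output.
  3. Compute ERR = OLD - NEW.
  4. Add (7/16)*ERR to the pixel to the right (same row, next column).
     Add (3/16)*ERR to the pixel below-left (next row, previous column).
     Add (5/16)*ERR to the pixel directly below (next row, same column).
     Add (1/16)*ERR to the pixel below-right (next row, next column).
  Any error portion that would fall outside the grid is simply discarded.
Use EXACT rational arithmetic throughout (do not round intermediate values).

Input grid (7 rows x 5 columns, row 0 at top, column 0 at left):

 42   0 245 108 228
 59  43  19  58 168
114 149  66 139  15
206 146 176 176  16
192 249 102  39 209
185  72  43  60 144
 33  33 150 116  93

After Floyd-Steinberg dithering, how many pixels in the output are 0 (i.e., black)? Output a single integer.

Answer: 20

Derivation:
(0,0): OLD=42 → NEW=0, ERR=42
(0,1): OLD=147/8 → NEW=0, ERR=147/8
(0,2): OLD=32389/128 → NEW=255, ERR=-251/128
(0,3): OLD=219427/2048 → NEW=0, ERR=219427/2048
(0,4): OLD=9007093/32768 → NEW=255, ERR=651253/32768
(1,0): OLD=9673/128 → NEW=0, ERR=9673/128
(1,1): OLD=86079/1024 → NEW=0, ERR=86079/1024
(1,2): OLD=2503531/32768 → NEW=0, ERR=2503531/32768
(1,3): OLD=16844271/131072 → NEW=255, ERR=-16579089/131072
(1,4): OLD=263336301/2097152 → NEW=0, ERR=263336301/2097152
(2,0): OLD=2512933/16384 → NEW=255, ERR=-1664987/16384
(2,1): OLD=78568615/524288 → NEW=255, ERR=-55124825/524288
(2,2): OLD=213180213/8388608 → NEW=0, ERR=213180213/8388608
(2,3): OLD=18644156751/134217728 → NEW=255, ERR=-15581363889/134217728
(2,4): OLD=-9566663319/2147483648 → NEW=0, ERR=-9566663319/2147483648
(3,0): OLD=1296280853/8388608 → NEW=255, ERR=-842814187/8388608
(3,1): OLD=4536585137/67108864 → NEW=0, ERR=4536585137/67108864
(3,2): OLD=397667684139/2147483648 → NEW=255, ERR=-149940646101/2147483648
(3,3): OLD=472136807939/4294967296 → NEW=0, ERR=472136807939/4294967296
(3,4): OLD=3810199005711/68719476736 → NEW=0, ERR=3810199005711/68719476736
(4,0): OLD=186055618139/1073741824 → NEW=255, ERR=-87748546981/1073741824
(4,1): OLD=7387366447643/34359738368 → NEW=255, ERR=-1374366836197/34359738368
(4,2): OLD=48113288455797/549755813888 → NEW=0, ERR=48113288455797/549755813888
(4,3): OLD=1035068174872859/8796093022208 → NEW=0, ERR=1035068174872859/8796093022208
(4,4): OLD=40065075836687677/140737488355328 → NEW=255, ERR=4177016306079037/140737488355328
(5,0): OLD=83541957543729/549755813888 → NEW=255, ERR=-56645774997711/549755813888
(5,1): OLD=113130767516179/4398046511104 → NEW=0, ERR=113130767516179/4398046511104
(5,2): OLD=14237972435521515/140737488355328 → NEW=0, ERR=14237972435521515/140737488355328
(5,3): OLD=85606825155628837/562949953421312 → NEW=255, ERR=-57945412966805723/562949953421312
(5,4): OLD=1041203491228506503/9007199254740992 → NEW=0, ERR=1041203491228506503/9007199254740992
(6,0): OLD=395729860503009/70368744177664 → NEW=0, ERR=395729860503009/70368744177664
(6,1): OLD=126163133608394479/2251799813685248 → NEW=0, ERR=126163133608394479/2251799813685248
(6,2): OLD=6789077280311692725/36028797018963968 → NEW=255, ERR=-2398265959524119115/36028797018963968
(6,3): OLD=47678416239386045319/576460752303423488 → NEW=0, ERR=47678416239386045319/576460752303423488
(6,4): OLD=1465371527418309487985/9223372036854775808 → NEW=255, ERR=-886588341979658343055/9223372036854775808
Output grid:
  Row 0: ..#.#  (3 black, running=3)
  Row 1: ...#.  (4 black, running=7)
  Row 2: ##.#.  (2 black, running=9)
  Row 3: #.#..  (3 black, running=12)
  Row 4: ##..#  (2 black, running=14)
  Row 5: #..#.  (3 black, running=17)
  Row 6: ..#.#  (3 black, running=20)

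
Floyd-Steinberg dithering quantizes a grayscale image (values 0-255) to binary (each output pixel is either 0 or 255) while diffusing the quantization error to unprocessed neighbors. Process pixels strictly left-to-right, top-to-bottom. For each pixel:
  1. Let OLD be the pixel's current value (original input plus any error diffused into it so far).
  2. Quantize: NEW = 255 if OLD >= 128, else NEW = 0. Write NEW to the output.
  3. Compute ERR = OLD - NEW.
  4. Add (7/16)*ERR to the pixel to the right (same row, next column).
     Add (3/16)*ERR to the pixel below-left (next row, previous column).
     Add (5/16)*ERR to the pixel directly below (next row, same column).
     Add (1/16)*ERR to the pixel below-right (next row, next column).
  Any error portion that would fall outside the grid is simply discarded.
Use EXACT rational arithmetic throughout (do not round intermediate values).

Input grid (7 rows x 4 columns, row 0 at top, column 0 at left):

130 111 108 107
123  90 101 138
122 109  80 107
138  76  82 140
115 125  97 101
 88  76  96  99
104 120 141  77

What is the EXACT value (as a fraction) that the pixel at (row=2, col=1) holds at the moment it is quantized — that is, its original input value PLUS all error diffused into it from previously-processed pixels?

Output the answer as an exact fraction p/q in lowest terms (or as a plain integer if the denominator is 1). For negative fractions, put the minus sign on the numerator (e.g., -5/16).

(0,0): OLD=130 → NEW=255, ERR=-125
(0,1): OLD=901/16 → NEW=0, ERR=901/16
(0,2): OLD=33955/256 → NEW=255, ERR=-31325/256
(0,3): OLD=218997/4096 → NEW=0, ERR=218997/4096
(1,0): OLD=24191/256 → NEW=0, ERR=24191/256
(1,1): OLD=242041/2048 → NEW=0, ERR=242041/2048
(1,2): OLD=8389357/65536 → NEW=255, ERR=-8322323/65536
(1,3): OLD=95947787/1048576 → NEW=0, ERR=95947787/1048576
(2,0): OLD=5691459/32768 → NEW=255, ERR=-2664381/32768
(2,1): OLD=96945937/1048576 → NEW=0, ERR=96945937/1048576
Target (2,1): original=109, with diffused error = 96945937/1048576

Answer: 96945937/1048576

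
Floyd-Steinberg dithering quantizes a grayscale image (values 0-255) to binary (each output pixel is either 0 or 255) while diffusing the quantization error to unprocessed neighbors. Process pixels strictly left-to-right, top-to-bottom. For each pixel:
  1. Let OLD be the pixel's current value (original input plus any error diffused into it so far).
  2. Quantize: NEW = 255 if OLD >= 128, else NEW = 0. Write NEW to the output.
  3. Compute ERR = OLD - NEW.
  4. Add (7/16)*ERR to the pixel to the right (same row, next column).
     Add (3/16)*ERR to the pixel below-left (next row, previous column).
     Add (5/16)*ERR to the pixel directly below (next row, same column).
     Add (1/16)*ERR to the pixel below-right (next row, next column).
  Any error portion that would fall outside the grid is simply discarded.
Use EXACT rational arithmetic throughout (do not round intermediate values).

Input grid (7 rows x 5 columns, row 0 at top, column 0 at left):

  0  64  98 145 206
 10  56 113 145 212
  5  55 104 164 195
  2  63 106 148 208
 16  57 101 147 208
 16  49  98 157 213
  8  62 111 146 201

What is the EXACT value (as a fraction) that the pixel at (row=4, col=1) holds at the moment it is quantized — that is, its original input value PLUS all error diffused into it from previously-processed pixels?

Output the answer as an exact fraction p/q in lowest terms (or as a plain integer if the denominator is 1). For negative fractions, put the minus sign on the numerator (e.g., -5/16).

(0,0): OLD=0 → NEW=0, ERR=0
(0,1): OLD=64 → NEW=0, ERR=64
(0,2): OLD=126 → NEW=0, ERR=126
(0,3): OLD=1601/8 → NEW=255, ERR=-439/8
(0,4): OLD=23295/128 → NEW=255, ERR=-9345/128
(1,0): OLD=22 → NEW=0, ERR=22
(1,1): OLD=437/4 → NEW=0, ERR=437/4
(1,2): OLD=24817/128 → NEW=255, ERR=-7823/128
(1,3): OLD=48793/512 → NEW=0, ERR=48793/512
(1,4): OLD=1863259/8192 → NEW=255, ERR=-225701/8192
(2,0): OLD=2071/64 → NEW=0, ERR=2071/64
(2,1): OLD=190901/2048 → NEW=0, ERR=190901/2048
(2,2): OLD=4927599/32768 → NEW=255, ERR=-3428241/32768
(2,3): OLD=72888205/524288 → NEW=255, ERR=-60805235/524288
(2,4): OLD=1187881627/8388608 → NEW=255, ERR=-951213413/8388608
(3,0): OLD=969599/32768 → NEW=0, ERR=969599/32768
(3,1): OLD=22932523/262144 → NEW=0, ERR=22932523/262144
(3,2): OLD=802443441/8388608 → NEW=0, ERR=802443441/8388608
(3,3): OLD=2110704887/16777216 → NEW=0, ERR=2110704887/16777216
(3,4): OLD=59151607407/268435456 → NEW=255, ERR=-9299433873/268435456
(4,0): OLD=174690393/4194304 → NEW=0, ERR=174690393/4194304
(4,1): OLD=16420827345/134217728 → NEW=0, ERR=16420827345/134217728
Target (4,1): original=57, with diffused error = 16420827345/134217728

Answer: 16420827345/134217728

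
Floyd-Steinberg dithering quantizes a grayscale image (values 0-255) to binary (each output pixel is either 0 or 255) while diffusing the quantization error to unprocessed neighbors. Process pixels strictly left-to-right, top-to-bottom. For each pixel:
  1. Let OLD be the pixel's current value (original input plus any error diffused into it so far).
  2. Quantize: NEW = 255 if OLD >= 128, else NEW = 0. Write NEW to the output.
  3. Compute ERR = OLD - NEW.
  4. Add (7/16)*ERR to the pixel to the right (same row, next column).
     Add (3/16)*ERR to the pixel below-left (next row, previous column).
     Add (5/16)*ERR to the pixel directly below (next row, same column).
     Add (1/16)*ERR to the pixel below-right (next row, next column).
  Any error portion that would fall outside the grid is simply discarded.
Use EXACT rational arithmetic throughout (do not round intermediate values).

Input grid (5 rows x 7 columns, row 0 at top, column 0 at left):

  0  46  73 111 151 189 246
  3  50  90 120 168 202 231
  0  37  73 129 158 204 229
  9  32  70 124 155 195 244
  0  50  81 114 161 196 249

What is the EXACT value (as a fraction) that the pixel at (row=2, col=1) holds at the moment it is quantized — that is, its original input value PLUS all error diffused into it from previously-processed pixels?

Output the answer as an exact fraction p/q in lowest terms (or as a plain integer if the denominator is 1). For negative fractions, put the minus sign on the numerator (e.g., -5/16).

(0,0): OLD=0 → NEW=0, ERR=0
(0,1): OLD=46 → NEW=0, ERR=46
(0,2): OLD=745/8 → NEW=0, ERR=745/8
(0,3): OLD=19423/128 → NEW=255, ERR=-13217/128
(0,4): OLD=216729/2048 → NEW=0, ERR=216729/2048
(0,5): OLD=7710255/32768 → NEW=255, ERR=-645585/32768
(0,6): OLD=124455753/524288 → NEW=255, ERR=-9237687/524288
(1,0): OLD=93/8 → NEW=0, ERR=93/8
(1,1): OLD=5563/64 → NEW=0, ERR=5563/64
(1,2): OLD=288039/2048 → NEW=255, ERR=-234201/2048
(1,3): OLD=519075/8192 → NEW=0, ERR=519075/8192
(1,4): OLD=114632497/524288 → NEW=255, ERR=-19060943/524288
(1,5): OLD=768597489/4194304 → NEW=255, ERR=-300950031/4194304
(1,6): OLD=12943355007/67108864 → NEW=255, ERR=-4169405313/67108864
(2,0): OLD=20409/1024 → NEW=0, ERR=20409/1024
(2,1): OLD=1709427/32768 → NEW=0, ERR=1709427/32768
Target (2,1): original=37, with diffused error = 1709427/32768

Answer: 1709427/32768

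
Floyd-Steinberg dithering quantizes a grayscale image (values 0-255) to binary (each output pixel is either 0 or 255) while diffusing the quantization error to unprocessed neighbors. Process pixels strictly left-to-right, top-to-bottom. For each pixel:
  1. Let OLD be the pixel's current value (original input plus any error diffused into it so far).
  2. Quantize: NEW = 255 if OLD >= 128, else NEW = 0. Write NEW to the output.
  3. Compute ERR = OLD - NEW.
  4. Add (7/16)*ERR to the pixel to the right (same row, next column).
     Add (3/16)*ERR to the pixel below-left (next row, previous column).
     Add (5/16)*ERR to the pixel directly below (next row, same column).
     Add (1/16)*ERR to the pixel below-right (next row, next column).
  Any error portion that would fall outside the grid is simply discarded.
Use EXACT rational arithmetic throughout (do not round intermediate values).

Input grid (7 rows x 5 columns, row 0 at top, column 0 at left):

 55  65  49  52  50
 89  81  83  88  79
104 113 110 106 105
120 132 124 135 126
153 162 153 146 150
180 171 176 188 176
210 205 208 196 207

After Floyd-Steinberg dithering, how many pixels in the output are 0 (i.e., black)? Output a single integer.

Answer: 17

Derivation:
(0,0): OLD=55 → NEW=0, ERR=55
(0,1): OLD=1425/16 → NEW=0, ERR=1425/16
(0,2): OLD=22519/256 → NEW=0, ERR=22519/256
(0,3): OLD=370625/4096 → NEW=0, ERR=370625/4096
(0,4): OLD=5871175/65536 → NEW=0, ERR=5871175/65536
(1,0): OLD=31459/256 → NEW=0, ERR=31459/256
(1,1): OLD=373813/2048 → NEW=255, ERR=-148427/2048
(1,2): OLD=6639705/65536 → NEW=0, ERR=6639705/65536
(1,3): OLD=47945253/262144 → NEW=255, ERR=-18901467/262144
(1,4): OLD=340183247/4194304 → NEW=0, ERR=340183247/4194304
(2,0): OLD=4220951/32768 → NEW=255, ERR=-4134889/32768
(2,1): OLD=64824941/1048576 → NEW=0, ERR=64824941/1048576
(2,2): OLD=2527632519/16777216 → NEW=255, ERR=-1750557561/16777216
(2,3): OLD=15933749413/268435456 → NEW=0, ERR=15933749413/268435456
(2,4): OLD=652011348803/4294967296 → NEW=255, ERR=-443205311677/4294967296
(3,0): OLD=1546158503/16777216 → NEW=0, ERR=1546158503/16777216
(3,1): OLD=22036924571/134217728 → NEW=255, ERR=-12188596069/134217728
(3,2): OLD=286287427993/4294967296 → NEW=0, ERR=286287427993/4294967296
(3,3): OLD=1347260329713/8589934592 → NEW=255, ERR=-843172991247/8589934592
(3,4): OLD=7492924063189/137438953472 → NEW=0, ERR=7492924063189/137438953472
(4,0): OLD=353845550057/2147483648 → NEW=255, ERR=-193762780183/2147483648
(4,1): OLD=7724379798377/68719476736 → NEW=0, ERR=7724379798377/68719476736
(4,2): OLD=218722218900551/1099511627776 → NEW=255, ERR=-61653246182329/1099511627776
(4,3): OLD=1850375483893097/17592186044416 → NEW=0, ERR=1850375483893097/17592186044416
(4,4): OLD=58242528008217183/281474976710656 → NEW=255, ERR=-13533591053000097/281474976710656
(5,0): OLD=190083187565531/1099511627776 → NEW=255, ERR=-90292277517349/1099511627776
(5,1): OLD=1355000986421585/8796093022208 → NEW=255, ERR=-888002734241455/8796093022208
(5,2): OLD=39703865607172569/281474976710656 → NEW=255, ERR=-32072253454044711/281474976710656
(5,3): OLD=178454247574277879/1125899906842624 → NEW=255, ERR=-108650228670591241/1125899906842624
(5,4): OLD=2257734746883846765/18014398509481984 → NEW=0, ERR=2257734746883846765/18014398509481984
(6,0): OLD=23279173251200555/140737488355328 → NEW=255, ERR=-12608886279408085/140737488355328
(6,1): OLD=485301494814030213/4503599627370496 → NEW=0, ERR=485301494814030213/4503599627370496
(6,2): OLD=14060849603284925447/72057594037927936 → NEW=255, ERR=-4313836876386698233/72057594037927936
(6,3): OLD=179890003672016637709/1152921504606846976 → NEW=255, ERR=-114104980002729341171/1152921504606846976
(6,4): OLD=3630958448082917330331/18446744073709551616 → NEW=255, ERR=-1072961290713018331749/18446744073709551616
Output grid:
  Row 0: .....  (5 black, running=5)
  Row 1: .#.#.  (3 black, running=8)
  Row 2: #.#.#  (2 black, running=10)
  Row 3: .#.#.  (3 black, running=13)
  Row 4: #.#.#  (2 black, running=15)
  Row 5: ####.  (1 black, running=16)
  Row 6: #.###  (1 black, running=17)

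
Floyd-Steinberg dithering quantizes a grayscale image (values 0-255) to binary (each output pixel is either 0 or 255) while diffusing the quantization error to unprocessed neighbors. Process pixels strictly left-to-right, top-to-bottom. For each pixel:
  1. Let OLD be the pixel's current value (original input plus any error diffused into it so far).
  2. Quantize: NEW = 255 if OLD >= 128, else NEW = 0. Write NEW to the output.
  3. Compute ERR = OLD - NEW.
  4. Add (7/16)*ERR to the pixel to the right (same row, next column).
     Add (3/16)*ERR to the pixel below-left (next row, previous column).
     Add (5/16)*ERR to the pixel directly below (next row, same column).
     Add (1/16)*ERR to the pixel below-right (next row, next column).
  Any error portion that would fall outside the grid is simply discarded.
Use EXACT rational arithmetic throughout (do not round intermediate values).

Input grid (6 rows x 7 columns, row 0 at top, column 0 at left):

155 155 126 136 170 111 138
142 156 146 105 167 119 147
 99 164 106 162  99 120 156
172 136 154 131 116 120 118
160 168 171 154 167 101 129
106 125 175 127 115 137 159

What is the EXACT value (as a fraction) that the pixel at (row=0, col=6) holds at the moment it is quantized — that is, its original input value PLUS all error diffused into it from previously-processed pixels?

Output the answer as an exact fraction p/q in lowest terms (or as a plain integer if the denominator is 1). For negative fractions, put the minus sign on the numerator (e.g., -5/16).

Answer: 749684491/4194304

Derivation:
(0,0): OLD=155 → NEW=255, ERR=-100
(0,1): OLD=445/4 → NEW=0, ERR=445/4
(0,2): OLD=11179/64 → NEW=255, ERR=-5141/64
(0,3): OLD=103277/1024 → NEW=0, ERR=103277/1024
(0,4): OLD=3508219/16384 → NEW=255, ERR=-669701/16384
(0,5): OLD=24410077/262144 → NEW=0, ERR=24410077/262144
(0,6): OLD=749684491/4194304 → NEW=255, ERR=-319863029/4194304
Target (0,6): original=138, with diffused error = 749684491/4194304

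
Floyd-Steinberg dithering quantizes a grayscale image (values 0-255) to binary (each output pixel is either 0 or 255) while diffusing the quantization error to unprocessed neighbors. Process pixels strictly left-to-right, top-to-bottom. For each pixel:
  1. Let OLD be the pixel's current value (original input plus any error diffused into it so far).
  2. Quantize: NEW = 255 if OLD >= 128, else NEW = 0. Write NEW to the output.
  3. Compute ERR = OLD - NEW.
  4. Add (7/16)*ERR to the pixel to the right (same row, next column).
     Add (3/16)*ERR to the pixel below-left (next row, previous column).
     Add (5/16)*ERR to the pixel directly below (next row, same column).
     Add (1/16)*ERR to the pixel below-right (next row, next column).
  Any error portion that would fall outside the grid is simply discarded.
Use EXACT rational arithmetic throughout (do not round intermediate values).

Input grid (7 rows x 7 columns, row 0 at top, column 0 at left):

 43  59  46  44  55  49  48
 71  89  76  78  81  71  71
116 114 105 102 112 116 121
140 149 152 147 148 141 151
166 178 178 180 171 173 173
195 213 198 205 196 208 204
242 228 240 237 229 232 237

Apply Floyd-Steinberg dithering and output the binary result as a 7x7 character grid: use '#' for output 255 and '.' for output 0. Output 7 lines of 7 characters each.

(0,0): OLD=43 → NEW=0, ERR=43
(0,1): OLD=1245/16 → NEW=0, ERR=1245/16
(0,2): OLD=20491/256 → NEW=0, ERR=20491/256
(0,3): OLD=323661/4096 → NEW=0, ERR=323661/4096
(0,4): OLD=5870107/65536 → NEW=0, ERR=5870107/65536
(0,5): OLD=92470973/1048576 → NEW=0, ERR=92470973/1048576
(0,6): OLD=1452603179/16777216 → NEW=0, ERR=1452603179/16777216
(1,0): OLD=25351/256 → NEW=0, ERR=25351/256
(1,1): OLD=357041/2048 → NEW=255, ERR=-165199/2048
(1,2): OLD=5596933/65536 → NEW=0, ERR=5596933/65536
(1,3): OLD=42429089/262144 → NEW=255, ERR=-24417631/262144
(1,4): OLD=1505139523/16777216 → NEW=0, ERR=1505139523/16777216
(1,5): OLD=21426564403/134217728 → NEW=255, ERR=-12798956237/134217728
(1,6): OLD=132819057053/2147483648 → NEW=0, ERR=132819057053/2147483648
(2,0): OLD=4319531/32768 → NEW=255, ERR=-4036309/32768
(2,1): OLD=59878153/1048576 → NEW=0, ERR=59878153/1048576
(2,2): OLD=2250915931/16777216 → NEW=255, ERR=-2027274149/16777216
(2,3): OLD=5662044483/134217728 → NEW=0, ERR=5662044483/134217728
(2,4): OLD=144729682547/1073741824 → NEW=255, ERR=-129074482573/1073741824
(2,5): OLD=1745885425809/34359738368 → NEW=0, ERR=1745885425809/34359738368
(2,6): OLD=86090643228679/549755813888 → NEW=255, ERR=-54097089312761/549755813888
(3,0): OLD=1882635259/16777216 → NEW=0, ERR=1882635259/16777216
(3,1): OLD=24908584671/134217728 → NEW=255, ERR=-9316935969/134217728
(3,2): OLD=102379266893/1073741824 → NEW=0, ERR=102379266893/1073741824
(3,3): OLD=737902106091/4294967296 → NEW=255, ERR=-357314554389/4294967296
(3,4): OLD=47389467863035/549755813888 → NEW=0, ERR=47389467863035/549755813888
(3,5): OLD=741634411110817/4398046511104 → NEW=255, ERR=-379867449220703/4398046511104
(3,6): OLD=6026197988275455/70368744177664 → NEW=0, ERR=6026197988275455/70368744177664
(4,0): OLD=403836888021/2147483648 → NEW=255, ERR=-143771442219/2147483648
(4,1): OLD=5219531370961/34359738368 → NEW=255, ERR=-3542201912879/34359738368
(4,2): OLD=78481119271391/549755813888 → NEW=255, ERR=-61706613270049/549755813888
(4,3): OLD=558627862268229/4398046511104 → NEW=0, ERR=558627862268229/4398046511104
(4,4): OLD=8166768276711551/35184372088832 → NEW=255, ERR=-805246605940609/35184372088832
(4,5): OLD=177262281314244031/1125899906842624 → NEW=255, ERR=-109842194930625089/1125899906842624
(4,6): OLD=2732445349687544041/18014398509481984 → NEW=255, ERR=-1861226270230361879/18014398509481984
(5,0): OLD=85074062592003/549755813888 → NEW=255, ERR=-55113669949437/549755813888
(5,1): OLD=491235321017857/4398046511104 → NEW=0, ERR=491235321017857/4398046511104
(5,2): OLD=8062937902728343/35184372088832 → NEW=255, ERR=-909076979923817/35184372088832
(5,3): OLD=62510676507763219/281474976710656 → NEW=255, ERR=-9265442553454061/281474976710656
(5,4): OLD=2956032407360049073/18014398509481984 → NEW=255, ERR=-1637639212557856847/18014398509481984
(5,5): OLD=16852551542134180129/144115188075855872 → NEW=0, ERR=16852551542134180129/144115188075855872
(5,6): OLD=499850982914198340559/2305843009213693952 → NEW=255, ERR=-88138984435293617201/2305843009213693952
(6,0): OLD=16298395256070779/70368744177664 → NEW=255, ERR=-1645634509233541/70368744177664
(6,1): OLD=271975551243841207/1125899906842624 → NEW=255, ERR=-15128925001027913/1125899906842624
(6,2): OLD=4086671782019792709/18014398509481984 → NEW=255, ERR=-506999837898113211/18014398509481984
(6,3): OLD=28209146807084513243/144115188075855872 → NEW=255, ERR=-8540226152258734117/144115188075855872
(6,4): OLD=56070580697605570433/288230376151711744 → NEW=255, ERR=-17428165221080924287/288230376151711744
(6,5): OLD=8457481348678148072053/36893488147419103232 → NEW=255, ERR=-950358128913723252107/36893488147419103232
(6,6): OLD=130510734592580037427939/590295810358705651712 → NEW=255, ERR=-20014697048889903758621/590295810358705651712
Row 0: .......
Row 1: .#.#.#.
Row 2: #.#.#.#
Row 3: .#.#.#.
Row 4: ###.###
Row 5: #.###.#
Row 6: #######

Answer: .......
.#.#.#.
#.#.#.#
.#.#.#.
###.###
#.###.#
#######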